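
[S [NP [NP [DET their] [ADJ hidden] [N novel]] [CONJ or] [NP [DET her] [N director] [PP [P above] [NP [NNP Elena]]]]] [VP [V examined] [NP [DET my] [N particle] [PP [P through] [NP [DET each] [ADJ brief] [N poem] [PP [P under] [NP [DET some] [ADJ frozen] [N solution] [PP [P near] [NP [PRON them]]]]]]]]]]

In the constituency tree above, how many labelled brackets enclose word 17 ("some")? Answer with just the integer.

8

Counting open brackets not yet closed at "some": [S [VP [NP [PP [NP [PP [NP [DET = 8.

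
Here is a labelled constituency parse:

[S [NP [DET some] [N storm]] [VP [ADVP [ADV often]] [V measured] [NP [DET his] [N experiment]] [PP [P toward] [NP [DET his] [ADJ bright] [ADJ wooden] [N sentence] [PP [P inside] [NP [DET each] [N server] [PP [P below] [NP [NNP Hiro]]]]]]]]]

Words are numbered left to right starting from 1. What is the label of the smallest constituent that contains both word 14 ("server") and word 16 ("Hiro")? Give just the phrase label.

Both words fall inside [NP each server below Hiro] (words 13–16), and no smaller constituent contains them both. Label: NP.

NP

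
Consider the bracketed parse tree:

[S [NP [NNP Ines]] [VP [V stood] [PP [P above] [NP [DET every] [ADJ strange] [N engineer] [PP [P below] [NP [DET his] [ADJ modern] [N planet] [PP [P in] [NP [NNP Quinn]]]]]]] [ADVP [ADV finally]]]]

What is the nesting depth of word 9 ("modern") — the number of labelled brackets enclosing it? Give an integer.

The word sits inside ADJ, which is inside NP, inside PP, inside NP, inside PP, inside VP, inside S — 7 brackets in all.

7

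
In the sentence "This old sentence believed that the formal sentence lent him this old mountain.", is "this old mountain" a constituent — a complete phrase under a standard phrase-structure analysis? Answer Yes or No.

The sequence corresponds to a single NP node — the noun phrase "this old mountain".

Yes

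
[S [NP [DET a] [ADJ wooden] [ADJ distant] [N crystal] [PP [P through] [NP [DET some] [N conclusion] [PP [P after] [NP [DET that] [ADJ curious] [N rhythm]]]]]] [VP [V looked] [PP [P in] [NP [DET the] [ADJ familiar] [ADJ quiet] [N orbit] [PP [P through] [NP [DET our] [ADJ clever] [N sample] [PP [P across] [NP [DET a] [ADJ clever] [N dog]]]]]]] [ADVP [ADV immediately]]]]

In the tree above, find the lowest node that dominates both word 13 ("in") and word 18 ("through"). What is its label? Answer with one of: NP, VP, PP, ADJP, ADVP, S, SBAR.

PP

The smallest bracket enclosing both words is [PP in the familiar quiet orbit through our clever sample across a clever dog], so the label is PP.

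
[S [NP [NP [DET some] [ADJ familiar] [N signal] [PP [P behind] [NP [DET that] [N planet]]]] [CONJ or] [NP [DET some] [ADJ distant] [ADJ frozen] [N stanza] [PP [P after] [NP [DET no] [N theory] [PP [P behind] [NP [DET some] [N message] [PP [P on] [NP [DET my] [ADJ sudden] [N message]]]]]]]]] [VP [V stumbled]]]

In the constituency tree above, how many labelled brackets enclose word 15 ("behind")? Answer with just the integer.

7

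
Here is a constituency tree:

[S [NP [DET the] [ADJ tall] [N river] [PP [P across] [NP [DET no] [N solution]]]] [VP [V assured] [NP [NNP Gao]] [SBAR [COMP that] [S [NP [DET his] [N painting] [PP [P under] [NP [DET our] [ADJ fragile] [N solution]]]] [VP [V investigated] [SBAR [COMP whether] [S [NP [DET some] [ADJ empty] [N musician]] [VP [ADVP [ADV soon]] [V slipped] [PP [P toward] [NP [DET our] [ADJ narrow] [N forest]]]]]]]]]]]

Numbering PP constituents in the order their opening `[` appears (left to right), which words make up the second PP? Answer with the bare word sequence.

under our fragile solution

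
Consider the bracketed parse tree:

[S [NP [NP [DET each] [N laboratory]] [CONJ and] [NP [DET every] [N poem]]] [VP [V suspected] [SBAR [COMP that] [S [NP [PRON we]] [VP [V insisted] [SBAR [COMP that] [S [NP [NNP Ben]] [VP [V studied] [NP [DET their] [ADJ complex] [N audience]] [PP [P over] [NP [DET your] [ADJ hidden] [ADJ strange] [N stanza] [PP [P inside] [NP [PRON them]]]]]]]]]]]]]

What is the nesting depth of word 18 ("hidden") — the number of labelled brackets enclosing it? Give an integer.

11

Path from the root down to the word: S → VP → SBAR → S → VP → SBAR → S → VP → PP → NP → ADJ. That is 11 enclosing brackets.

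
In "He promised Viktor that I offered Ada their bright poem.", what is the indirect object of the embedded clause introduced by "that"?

"offered" heads the VP of the embedded clause introduced by "that", and "Ada" is its indirect object.

Ada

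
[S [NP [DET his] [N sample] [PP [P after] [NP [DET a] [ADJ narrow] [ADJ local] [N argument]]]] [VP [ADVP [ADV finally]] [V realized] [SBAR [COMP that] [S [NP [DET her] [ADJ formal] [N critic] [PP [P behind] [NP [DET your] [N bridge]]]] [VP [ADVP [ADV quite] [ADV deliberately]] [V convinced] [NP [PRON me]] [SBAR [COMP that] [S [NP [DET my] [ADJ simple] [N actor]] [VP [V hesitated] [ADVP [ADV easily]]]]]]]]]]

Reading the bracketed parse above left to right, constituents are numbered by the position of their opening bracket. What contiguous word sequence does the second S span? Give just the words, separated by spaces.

In left-to-right order the S constituents are "his sample after a narrow local argument finally realized that her formal critic behind your bridge quite deliberately convinced me that my simple actor hesitated easily"; "her formal critic behind your bridge quite deliberately convinced me that my simple actor hesitated easily"; "my simple actor hesitated easily". Number 2 is "her formal critic behind your bridge quite deliberately convinced me that my simple actor hesitated easily".

her formal critic behind your bridge quite deliberately convinced me that my simple actor hesitated easily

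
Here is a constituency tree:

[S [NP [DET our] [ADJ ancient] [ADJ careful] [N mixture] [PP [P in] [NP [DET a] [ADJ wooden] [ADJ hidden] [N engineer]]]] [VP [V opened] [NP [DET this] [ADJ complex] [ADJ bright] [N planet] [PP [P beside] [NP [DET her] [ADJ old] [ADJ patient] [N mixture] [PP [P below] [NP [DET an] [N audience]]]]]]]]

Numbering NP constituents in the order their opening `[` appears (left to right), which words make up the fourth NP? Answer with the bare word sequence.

Opening `[NP` markers occur at word positions 1, 6, 11, 16, 21; the fourth of these opens the constituent [NP her old patient mixture below an audience].

her old patient mixture below an audience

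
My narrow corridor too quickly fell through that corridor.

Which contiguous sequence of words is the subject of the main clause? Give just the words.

my narrow corridor

In the main clause the verb is "fell"; the NP preceding it, "my narrow corridor", is the subject.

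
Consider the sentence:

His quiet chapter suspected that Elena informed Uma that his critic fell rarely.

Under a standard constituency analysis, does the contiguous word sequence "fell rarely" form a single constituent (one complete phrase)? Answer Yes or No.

Yes

The sequence corresponds to a single VP node — the verb phrase "fell rarely".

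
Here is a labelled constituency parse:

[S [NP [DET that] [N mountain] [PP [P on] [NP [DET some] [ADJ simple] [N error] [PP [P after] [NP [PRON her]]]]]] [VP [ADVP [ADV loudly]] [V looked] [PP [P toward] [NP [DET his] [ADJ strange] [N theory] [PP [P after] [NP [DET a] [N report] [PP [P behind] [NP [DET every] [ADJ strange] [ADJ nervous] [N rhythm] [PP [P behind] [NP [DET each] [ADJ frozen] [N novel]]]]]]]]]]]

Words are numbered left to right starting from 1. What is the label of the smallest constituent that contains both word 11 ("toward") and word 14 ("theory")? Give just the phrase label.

PP

The smallest bracket enclosing both words is [PP toward his strange theory after a report behind every strange nervous rhythm behind each frozen novel], so the label is PP.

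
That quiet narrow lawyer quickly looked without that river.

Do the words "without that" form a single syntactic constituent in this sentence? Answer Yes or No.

The sequence begins inside the preposition "without" and ends inside the noun phrase "that river"; it crosses a phrase boundary, so no single node in the tree spans exactly those words.

No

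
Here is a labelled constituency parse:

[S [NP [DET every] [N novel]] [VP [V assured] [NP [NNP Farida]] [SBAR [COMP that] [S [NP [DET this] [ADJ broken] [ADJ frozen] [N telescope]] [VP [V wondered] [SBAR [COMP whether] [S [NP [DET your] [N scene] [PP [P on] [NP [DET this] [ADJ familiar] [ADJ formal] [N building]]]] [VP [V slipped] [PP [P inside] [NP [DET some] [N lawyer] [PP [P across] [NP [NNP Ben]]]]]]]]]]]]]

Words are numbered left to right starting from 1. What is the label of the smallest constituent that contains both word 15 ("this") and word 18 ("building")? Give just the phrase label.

NP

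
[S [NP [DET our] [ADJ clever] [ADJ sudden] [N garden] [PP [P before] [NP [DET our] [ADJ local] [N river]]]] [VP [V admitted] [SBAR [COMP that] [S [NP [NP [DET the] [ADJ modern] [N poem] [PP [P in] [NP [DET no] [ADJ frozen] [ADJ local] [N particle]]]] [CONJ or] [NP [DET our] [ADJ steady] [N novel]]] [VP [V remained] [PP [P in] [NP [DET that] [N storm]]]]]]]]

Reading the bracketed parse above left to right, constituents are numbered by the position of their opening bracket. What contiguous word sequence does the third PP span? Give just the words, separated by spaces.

The PP opening brackets appear, in order, over: "before our local river"; "in no frozen local particle"; "in that storm". The third one spans "in that storm".

in that storm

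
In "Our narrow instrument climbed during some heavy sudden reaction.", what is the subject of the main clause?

our narrow instrument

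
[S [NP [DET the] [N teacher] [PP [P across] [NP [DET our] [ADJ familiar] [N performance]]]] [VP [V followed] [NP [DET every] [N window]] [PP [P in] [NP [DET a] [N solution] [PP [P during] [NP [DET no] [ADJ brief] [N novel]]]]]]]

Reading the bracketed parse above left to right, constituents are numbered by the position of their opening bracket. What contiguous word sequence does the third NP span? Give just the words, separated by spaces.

every window

Opening `[NP` markers occur at word positions 1, 4, 8, 11, 14; the third of these opens the constituent [NP every window].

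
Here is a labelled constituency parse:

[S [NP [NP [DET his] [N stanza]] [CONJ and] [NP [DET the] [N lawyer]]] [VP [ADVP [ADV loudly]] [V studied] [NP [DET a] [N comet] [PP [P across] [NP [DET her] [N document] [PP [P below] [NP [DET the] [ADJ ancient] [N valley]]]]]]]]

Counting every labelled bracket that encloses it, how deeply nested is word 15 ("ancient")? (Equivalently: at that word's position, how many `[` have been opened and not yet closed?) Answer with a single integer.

Counting open brackets not yet closed at "ancient": [S [VP [NP [PP [NP [PP [NP [ADJ = 8.

8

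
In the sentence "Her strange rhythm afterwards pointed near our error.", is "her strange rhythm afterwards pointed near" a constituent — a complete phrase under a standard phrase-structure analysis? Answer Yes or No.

No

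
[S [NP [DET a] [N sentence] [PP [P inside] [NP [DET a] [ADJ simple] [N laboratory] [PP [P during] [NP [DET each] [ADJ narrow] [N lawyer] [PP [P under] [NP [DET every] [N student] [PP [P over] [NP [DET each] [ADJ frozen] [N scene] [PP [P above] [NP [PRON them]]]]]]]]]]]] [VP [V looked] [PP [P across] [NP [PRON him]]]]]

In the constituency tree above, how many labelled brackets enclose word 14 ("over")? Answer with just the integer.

10

Counting open brackets not yet closed at "over": [S [NP [PP [NP [PP [NP [PP [NP [PP [P = 10.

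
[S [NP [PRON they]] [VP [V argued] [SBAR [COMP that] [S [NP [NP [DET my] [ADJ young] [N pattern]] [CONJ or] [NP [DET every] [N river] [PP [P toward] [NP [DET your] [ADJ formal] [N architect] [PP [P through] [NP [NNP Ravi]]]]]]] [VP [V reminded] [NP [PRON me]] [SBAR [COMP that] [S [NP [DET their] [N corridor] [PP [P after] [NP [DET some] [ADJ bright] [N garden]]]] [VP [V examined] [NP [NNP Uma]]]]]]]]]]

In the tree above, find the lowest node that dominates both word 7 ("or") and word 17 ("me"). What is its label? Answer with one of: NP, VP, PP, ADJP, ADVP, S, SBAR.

The smallest bracket enclosing both words is [S my young pattern or every river toward your formal architect through Ravi reminded me that their corridor after some bright garden examined Uma], so the label is S.

S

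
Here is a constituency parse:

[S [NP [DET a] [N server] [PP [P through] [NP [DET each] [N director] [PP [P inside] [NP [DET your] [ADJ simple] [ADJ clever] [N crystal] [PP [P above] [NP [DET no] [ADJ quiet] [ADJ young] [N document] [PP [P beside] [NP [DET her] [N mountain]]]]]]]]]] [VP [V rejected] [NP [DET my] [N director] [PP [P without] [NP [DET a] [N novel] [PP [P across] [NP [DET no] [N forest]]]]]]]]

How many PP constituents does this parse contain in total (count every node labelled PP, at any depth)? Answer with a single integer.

6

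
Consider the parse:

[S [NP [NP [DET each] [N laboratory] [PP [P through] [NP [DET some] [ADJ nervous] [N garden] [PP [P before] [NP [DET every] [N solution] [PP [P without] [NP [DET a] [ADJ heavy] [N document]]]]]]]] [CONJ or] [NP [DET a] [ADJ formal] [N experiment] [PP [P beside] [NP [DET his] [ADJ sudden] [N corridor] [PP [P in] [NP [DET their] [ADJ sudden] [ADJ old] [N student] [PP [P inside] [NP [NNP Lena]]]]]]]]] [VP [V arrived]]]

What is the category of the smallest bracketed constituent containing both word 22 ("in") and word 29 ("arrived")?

S

Word 22 lies under S → NP → NP → PP → NP → PP → P; word 29 lies under S → VP → V. The lowest shared node is the S.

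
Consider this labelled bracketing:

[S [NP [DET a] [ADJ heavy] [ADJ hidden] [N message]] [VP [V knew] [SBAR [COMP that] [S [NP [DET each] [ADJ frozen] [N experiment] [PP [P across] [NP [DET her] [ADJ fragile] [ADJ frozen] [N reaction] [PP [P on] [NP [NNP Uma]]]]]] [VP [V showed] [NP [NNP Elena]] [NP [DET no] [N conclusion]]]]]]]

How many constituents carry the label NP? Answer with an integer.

6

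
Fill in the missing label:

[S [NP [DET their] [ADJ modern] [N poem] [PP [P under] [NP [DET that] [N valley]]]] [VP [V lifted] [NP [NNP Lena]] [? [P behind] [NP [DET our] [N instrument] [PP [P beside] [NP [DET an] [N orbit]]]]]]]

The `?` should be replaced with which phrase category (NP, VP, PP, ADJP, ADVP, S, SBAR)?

PP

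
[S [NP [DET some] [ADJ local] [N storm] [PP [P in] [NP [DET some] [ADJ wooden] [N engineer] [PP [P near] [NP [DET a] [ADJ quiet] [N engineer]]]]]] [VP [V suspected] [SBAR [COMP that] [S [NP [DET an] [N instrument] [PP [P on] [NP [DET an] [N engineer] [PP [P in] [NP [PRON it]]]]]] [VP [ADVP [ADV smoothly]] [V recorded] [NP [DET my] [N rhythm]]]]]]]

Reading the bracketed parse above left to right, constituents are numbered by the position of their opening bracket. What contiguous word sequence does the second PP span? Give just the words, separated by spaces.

near a quiet engineer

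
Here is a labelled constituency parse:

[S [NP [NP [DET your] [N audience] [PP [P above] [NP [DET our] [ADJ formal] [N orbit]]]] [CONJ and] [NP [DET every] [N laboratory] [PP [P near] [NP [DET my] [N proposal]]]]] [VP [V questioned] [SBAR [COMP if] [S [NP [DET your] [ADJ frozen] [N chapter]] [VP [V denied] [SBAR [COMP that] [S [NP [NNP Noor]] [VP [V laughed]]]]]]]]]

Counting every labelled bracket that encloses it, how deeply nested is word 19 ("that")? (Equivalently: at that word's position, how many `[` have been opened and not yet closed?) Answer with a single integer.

Path from the root down to the word: S → VP → SBAR → S → VP → SBAR → COMP. That is 7 enclosing brackets.

7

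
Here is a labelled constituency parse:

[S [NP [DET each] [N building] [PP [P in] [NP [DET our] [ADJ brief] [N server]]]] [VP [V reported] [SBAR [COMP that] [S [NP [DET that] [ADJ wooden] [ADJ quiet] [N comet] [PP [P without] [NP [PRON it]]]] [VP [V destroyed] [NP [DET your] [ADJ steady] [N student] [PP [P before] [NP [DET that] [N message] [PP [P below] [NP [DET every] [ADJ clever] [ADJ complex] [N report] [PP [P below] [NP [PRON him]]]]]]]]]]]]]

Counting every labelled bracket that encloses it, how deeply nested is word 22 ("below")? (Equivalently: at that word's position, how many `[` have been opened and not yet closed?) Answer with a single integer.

10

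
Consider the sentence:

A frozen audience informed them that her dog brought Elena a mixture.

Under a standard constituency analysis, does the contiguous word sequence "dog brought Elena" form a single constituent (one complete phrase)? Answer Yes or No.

No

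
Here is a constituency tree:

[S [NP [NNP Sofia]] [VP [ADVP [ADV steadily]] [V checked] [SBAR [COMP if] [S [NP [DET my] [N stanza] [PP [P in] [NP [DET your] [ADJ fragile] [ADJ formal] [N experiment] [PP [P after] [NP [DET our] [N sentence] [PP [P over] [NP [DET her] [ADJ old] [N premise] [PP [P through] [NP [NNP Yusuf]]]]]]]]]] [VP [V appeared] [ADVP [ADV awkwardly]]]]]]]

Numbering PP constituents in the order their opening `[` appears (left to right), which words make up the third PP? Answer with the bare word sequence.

over her old premise through Yusuf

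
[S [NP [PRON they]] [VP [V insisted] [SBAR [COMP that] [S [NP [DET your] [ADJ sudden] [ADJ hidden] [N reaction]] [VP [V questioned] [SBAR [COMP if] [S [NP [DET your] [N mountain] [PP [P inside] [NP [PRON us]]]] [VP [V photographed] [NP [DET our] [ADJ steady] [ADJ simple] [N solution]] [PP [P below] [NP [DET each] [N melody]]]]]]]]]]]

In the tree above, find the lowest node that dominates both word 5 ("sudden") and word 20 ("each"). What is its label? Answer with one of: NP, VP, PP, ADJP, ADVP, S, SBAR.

S

Word 5 lies under S → VP → SBAR → S → NP → ADJ; word 20 lies under S → VP → SBAR → S → VP → SBAR → S → VP → PP → NP → DET. The lowest shared node is the S.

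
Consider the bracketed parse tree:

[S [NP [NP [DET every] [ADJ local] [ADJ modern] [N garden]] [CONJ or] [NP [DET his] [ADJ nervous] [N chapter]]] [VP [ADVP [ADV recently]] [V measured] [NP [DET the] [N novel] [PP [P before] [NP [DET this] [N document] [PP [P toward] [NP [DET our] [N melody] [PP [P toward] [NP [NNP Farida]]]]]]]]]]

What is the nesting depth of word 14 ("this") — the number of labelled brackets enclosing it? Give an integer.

6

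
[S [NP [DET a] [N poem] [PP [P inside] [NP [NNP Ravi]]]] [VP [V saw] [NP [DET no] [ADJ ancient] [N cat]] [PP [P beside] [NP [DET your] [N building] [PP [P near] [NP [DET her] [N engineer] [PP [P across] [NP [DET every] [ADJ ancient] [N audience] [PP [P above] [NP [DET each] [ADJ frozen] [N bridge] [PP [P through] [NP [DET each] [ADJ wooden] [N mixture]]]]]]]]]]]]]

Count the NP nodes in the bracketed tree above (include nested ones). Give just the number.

8

Scanning left to right, an opening `[NP` appears at word positions 1, 4, 6, 10, 13, 16, 20, 24 — 8 in total.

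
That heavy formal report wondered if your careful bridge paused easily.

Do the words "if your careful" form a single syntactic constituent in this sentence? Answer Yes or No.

No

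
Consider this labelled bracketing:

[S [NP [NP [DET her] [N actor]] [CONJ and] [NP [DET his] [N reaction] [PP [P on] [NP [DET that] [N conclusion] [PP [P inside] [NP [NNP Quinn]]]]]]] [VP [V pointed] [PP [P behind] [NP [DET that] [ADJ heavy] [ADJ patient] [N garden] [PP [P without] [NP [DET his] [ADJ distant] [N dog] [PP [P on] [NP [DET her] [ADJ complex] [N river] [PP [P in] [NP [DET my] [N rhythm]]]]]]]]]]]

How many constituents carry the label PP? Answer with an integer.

Scanning left to right, an opening `[PP` appears at word positions 6, 9, 12, 17, 21, 25 — 6 in total.

6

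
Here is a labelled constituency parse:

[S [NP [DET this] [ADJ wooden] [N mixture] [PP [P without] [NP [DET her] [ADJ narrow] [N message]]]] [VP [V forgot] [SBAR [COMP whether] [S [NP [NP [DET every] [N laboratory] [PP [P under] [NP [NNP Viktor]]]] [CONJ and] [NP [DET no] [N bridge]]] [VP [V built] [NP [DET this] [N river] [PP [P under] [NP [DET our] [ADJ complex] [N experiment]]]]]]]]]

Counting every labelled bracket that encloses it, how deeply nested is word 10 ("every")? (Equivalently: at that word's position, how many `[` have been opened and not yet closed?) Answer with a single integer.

Counting open brackets not yet closed at "every": [S [VP [SBAR [S [NP [NP [DET = 7.

7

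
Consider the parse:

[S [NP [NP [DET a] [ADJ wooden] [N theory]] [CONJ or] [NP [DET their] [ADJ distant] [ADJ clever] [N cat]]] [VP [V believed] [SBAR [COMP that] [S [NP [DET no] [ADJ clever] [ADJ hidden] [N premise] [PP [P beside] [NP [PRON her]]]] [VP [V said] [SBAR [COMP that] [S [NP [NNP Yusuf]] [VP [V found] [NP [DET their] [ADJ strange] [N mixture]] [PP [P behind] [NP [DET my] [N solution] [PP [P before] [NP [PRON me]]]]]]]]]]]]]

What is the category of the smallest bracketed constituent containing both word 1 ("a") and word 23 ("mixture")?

Both words fall inside [S a wooden theory or their distant clever cat believed that no clever hidden premise beside her said that Yusuf found their strange mixture behind my solution before me] (words 1–28), and no smaller constituent contains them both. Label: S.

S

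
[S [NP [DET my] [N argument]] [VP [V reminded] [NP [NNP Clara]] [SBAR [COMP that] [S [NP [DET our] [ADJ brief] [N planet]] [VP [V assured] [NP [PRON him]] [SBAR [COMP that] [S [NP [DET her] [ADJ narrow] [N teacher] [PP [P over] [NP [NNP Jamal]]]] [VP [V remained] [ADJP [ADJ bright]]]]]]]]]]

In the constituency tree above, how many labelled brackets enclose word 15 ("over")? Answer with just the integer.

10

Counting open brackets not yet closed at "over": [S [VP [SBAR [S [VP [SBAR [S [NP [PP [P = 10.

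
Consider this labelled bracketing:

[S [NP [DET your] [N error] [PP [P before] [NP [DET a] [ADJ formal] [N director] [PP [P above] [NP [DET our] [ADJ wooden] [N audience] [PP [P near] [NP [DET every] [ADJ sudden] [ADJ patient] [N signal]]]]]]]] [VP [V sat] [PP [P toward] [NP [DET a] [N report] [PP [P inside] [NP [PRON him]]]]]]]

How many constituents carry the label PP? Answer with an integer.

Scanning left to right, an opening `[PP` appears at word positions 3, 7, 11, 17, 20 — 5 in total.

5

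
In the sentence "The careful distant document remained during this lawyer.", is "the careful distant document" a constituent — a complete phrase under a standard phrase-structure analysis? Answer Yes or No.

Yes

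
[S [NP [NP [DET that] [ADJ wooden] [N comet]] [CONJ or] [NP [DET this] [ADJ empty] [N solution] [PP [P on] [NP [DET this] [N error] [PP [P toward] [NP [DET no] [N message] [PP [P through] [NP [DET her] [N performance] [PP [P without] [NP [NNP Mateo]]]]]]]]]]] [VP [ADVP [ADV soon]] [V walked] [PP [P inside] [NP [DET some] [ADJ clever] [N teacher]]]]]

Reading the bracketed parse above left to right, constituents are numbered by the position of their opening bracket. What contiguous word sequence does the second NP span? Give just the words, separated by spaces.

In left-to-right order the NP constituents are "that wooden comet or this empty solution on this error toward no message through her performance without Mateo"; "that wooden comet"; "this empty solution on this error toward no message through her performance without Mateo"; "this error toward no message through her performance without Mateo"; "no message through her performance without Mateo"; "her performance without Mateo"; "Mateo"; "some clever teacher". Number 2 is "that wooden comet".

that wooden comet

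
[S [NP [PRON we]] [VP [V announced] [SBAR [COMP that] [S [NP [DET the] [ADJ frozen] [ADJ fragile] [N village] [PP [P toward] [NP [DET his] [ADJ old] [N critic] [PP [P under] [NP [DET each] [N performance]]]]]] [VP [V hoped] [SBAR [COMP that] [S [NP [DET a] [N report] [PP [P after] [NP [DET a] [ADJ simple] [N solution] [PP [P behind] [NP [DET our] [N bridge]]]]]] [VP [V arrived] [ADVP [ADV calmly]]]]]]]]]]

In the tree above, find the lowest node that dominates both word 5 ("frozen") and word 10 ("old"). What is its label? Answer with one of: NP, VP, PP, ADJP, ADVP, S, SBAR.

NP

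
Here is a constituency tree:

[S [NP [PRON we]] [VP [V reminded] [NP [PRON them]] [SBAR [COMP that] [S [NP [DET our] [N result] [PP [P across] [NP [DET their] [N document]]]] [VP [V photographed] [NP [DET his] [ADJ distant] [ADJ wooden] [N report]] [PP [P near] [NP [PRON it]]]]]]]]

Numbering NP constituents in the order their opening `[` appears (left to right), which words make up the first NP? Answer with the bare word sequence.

we

In left-to-right order the NP constituents are "we"; "them"; "our result across their document"; "their document"; "his distant wooden report"; "it". Number 1 is "we".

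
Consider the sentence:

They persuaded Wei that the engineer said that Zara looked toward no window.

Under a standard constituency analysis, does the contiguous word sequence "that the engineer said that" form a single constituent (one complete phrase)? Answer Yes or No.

No

The sequence begins inside the complementizer "that" and ends inside the clause "the engineer said that Zara looked toward no window"; it crosses a phrase boundary, so no single node in the tree spans exactly those words.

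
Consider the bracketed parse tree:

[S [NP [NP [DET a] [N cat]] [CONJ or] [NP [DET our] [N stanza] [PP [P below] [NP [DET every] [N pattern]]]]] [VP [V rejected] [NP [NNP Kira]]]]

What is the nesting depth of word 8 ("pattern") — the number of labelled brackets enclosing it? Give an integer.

Path from the root down to the word: S → NP → NP → PP → NP → N. That is 6 enclosing brackets.

6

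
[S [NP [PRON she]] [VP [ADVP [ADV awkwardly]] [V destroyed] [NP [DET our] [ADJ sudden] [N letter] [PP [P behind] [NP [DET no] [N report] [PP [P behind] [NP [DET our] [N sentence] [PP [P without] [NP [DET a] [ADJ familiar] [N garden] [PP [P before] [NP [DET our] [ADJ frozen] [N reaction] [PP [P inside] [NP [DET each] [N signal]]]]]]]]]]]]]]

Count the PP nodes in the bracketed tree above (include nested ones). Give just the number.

5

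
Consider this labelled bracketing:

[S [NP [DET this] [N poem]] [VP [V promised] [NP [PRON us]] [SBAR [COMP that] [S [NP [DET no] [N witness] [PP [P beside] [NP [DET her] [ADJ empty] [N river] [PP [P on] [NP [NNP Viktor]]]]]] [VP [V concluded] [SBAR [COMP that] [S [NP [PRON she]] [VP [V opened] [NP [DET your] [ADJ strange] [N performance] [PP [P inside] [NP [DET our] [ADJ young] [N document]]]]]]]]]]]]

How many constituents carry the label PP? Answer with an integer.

3

The PP constituents are: [PP beside her empty river on Viktor]; [PP on Viktor]; [PP inside our young document]. Total: 3.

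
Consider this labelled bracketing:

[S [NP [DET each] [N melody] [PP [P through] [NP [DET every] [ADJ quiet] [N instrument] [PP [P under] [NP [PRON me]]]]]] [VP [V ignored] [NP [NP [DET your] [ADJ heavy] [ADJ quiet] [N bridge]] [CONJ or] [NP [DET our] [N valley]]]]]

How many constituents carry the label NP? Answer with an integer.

Scanning left to right, an opening `[NP` appears at word positions 1, 4, 8, 10, 10, 15 — 6 in total.

6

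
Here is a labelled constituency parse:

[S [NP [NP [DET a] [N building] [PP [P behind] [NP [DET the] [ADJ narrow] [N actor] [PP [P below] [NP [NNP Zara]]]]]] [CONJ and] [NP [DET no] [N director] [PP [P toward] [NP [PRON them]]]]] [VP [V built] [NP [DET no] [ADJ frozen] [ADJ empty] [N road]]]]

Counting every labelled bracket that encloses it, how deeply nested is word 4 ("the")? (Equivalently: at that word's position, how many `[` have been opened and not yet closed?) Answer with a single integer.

6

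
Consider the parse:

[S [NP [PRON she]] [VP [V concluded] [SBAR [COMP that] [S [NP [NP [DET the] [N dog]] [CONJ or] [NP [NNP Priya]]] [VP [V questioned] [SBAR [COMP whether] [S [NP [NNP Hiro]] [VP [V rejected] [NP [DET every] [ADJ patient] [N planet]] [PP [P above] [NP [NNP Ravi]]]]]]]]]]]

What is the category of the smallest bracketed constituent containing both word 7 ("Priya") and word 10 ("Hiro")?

S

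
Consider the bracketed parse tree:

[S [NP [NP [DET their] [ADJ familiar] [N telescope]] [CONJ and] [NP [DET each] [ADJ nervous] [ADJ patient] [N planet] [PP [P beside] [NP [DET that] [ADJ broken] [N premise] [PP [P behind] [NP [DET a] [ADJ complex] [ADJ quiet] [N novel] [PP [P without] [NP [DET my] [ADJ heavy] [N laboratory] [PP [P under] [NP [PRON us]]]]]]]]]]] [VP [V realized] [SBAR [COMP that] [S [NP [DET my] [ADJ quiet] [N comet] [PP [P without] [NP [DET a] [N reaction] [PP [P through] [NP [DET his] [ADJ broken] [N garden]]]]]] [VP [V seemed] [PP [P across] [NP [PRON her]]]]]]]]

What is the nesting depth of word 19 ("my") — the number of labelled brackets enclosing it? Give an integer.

The word sits inside DET, which is inside NP, inside PP, inside NP, inside PP, inside NP, inside PP, inside NP, inside NP, inside S — 10 brackets in all.

10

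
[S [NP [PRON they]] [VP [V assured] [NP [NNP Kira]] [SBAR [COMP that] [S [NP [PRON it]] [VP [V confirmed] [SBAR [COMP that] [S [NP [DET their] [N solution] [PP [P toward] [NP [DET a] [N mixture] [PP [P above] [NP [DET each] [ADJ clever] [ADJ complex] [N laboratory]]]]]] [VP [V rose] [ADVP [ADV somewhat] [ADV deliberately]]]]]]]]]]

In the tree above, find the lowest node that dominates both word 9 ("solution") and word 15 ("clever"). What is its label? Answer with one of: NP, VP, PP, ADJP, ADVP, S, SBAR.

The smallest bracket enclosing both words is [NP their solution toward a mixture above each clever complex laboratory], so the label is NP.

NP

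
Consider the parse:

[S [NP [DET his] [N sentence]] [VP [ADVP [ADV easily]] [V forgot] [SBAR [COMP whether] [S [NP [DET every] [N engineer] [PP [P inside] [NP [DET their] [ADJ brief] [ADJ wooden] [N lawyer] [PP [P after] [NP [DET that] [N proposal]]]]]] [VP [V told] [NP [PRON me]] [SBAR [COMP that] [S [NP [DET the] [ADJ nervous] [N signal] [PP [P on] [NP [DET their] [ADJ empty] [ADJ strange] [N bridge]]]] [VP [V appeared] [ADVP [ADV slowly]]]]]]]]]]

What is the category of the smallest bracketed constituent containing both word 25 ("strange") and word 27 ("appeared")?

Both words fall inside [S the nervous signal on their empty strange bridge appeared slowly] (words 19–28), and no smaller constituent contains them both. Label: S.

S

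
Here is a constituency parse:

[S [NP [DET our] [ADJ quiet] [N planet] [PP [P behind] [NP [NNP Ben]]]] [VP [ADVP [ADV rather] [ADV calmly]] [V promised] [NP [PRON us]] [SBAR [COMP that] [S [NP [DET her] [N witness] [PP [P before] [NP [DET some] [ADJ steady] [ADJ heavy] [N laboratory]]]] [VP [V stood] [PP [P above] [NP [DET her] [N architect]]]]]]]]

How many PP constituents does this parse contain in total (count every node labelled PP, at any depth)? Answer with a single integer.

3

Listing each PP by its span: [PP behind Ben]; [PP before some steady heavy laboratory]; [PP above her architect] — that makes 3.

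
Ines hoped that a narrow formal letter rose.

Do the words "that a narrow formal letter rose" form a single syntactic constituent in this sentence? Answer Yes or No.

Yes

"that a narrow formal letter rose" is exactly the subordinate clause [SBAR that a narrow formal letter rose], a complete constituent.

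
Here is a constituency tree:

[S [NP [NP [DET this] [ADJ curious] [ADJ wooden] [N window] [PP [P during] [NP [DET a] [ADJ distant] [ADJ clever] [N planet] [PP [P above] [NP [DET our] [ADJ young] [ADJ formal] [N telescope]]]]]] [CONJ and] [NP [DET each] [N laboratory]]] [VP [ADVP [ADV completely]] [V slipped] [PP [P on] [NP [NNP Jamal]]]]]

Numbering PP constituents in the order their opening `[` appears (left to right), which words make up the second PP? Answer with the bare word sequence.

In left-to-right order the PP constituents are "during a distant clever planet above our young formal telescope"; "above our young formal telescope"; "on Jamal". Number 2 is "above our young formal telescope".

above our young formal telescope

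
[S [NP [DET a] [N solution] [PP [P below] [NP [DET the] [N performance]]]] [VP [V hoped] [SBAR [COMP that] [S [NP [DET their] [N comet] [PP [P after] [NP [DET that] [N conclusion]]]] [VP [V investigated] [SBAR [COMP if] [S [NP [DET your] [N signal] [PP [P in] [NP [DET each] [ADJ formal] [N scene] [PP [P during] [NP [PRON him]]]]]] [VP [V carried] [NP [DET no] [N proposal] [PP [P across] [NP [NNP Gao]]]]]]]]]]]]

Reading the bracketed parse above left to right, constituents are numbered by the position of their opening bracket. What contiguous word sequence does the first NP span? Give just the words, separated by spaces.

a solution below the performance

In left-to-right order the NP constituents are "a solution below the performance"; "the performance"; "their comet after that conclusion"; "that conclusion"; "your signal in each formal scene during him"; "each formal scene during him"; "him"; "no proposal across Gao"; "Gao". Number 1 is "a solution below the performance".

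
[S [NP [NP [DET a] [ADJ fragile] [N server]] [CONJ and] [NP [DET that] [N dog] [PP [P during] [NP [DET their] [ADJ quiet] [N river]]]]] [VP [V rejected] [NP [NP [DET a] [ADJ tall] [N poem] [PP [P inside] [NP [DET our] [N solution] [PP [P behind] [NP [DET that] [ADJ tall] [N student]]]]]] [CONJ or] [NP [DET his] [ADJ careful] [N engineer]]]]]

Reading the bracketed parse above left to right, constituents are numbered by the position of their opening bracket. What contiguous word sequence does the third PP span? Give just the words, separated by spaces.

In left-to-right order the PP constituents are "during their quiet river"; "inside our solution behind that tall student"; "behind that tall student". Number 3 is "behind that tall student".

behind that tall student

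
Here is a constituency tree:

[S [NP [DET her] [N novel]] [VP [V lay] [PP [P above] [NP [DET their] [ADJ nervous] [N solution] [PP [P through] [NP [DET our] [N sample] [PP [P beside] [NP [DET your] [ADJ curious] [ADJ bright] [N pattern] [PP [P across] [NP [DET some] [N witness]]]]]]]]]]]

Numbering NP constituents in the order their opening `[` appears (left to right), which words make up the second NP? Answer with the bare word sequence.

their nervous solution through our sample beside your curious bright pattern across some witness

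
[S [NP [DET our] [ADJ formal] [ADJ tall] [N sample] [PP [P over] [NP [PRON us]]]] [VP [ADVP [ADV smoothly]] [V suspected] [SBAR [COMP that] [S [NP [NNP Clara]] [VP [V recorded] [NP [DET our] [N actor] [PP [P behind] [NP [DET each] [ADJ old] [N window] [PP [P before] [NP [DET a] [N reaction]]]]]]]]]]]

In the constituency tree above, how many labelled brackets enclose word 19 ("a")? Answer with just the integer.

11

Counting open brackets not yet closed at "a": [S [VP [SBAR [S [VP [NP [PP [NP [PP [NP [DET = 11.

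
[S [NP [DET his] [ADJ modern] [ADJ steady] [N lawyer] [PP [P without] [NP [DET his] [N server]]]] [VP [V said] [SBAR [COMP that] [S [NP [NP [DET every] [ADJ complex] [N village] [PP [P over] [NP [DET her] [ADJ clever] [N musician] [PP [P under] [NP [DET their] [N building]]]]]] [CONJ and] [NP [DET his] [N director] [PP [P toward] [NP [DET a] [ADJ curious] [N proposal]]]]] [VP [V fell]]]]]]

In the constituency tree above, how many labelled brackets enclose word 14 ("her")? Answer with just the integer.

9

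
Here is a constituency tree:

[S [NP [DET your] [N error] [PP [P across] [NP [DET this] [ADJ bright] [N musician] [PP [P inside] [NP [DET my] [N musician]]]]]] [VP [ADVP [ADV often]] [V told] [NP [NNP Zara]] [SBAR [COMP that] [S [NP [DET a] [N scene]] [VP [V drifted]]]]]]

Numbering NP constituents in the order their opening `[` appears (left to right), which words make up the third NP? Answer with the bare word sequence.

The NP opening brackets appear, in order, over: "your error across this bright musician inside my musician"; "this bright musician inside my musician"; "my musician"; "Zara"; "a scene". The third one spans "my musician".

my musician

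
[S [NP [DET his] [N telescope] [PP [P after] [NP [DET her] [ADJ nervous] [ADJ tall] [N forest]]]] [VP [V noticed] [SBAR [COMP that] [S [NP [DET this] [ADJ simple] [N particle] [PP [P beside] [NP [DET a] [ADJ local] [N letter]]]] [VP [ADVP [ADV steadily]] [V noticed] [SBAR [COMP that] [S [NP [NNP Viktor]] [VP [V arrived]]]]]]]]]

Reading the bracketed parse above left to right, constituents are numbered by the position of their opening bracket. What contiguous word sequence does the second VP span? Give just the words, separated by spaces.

Opening `[VP` markers occur at word positions 8, 17, 21; the second of these opens the constituent [VP steadily noticed that Viktor arrived].

steadily noticed that Viktor arrived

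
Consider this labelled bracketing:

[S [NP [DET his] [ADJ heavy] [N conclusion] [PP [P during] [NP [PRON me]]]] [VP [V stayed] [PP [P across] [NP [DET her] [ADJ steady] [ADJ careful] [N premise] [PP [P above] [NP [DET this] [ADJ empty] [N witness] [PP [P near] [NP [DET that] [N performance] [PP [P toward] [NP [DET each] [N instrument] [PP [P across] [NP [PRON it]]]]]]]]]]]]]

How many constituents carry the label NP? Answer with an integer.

Scanning left to right, an opening `[NP` appears at word positions 1, 5, 8, 13, 17, 20, 23 — 7 in total.

7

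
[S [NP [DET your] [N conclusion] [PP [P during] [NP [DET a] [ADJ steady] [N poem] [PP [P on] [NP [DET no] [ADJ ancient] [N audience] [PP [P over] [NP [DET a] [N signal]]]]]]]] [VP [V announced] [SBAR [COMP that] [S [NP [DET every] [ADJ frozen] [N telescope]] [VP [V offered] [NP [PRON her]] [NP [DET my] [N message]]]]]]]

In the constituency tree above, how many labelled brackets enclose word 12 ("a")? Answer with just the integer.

Path from the root down to the word: S → NP → PP → NP → PP → NP → PP → NP → DET. That is 9 enclosing brackets.

9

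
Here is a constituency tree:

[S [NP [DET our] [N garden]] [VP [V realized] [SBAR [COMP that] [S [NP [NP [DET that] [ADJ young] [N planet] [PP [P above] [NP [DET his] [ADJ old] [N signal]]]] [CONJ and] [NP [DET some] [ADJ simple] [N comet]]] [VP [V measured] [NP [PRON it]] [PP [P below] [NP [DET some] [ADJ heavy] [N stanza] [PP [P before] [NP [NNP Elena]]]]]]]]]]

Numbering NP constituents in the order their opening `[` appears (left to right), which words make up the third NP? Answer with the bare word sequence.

In left-to-right order the NP constituents are "our garden"; "that young planet above his old signal and some simple comet"; "that young planet above his old signal"; "his old signal"; "some simple comet"; "it"; "some heavy stanza before Elena"; "Elena". Number 3 is "that young planet above his old signal".

that young planet above his old signal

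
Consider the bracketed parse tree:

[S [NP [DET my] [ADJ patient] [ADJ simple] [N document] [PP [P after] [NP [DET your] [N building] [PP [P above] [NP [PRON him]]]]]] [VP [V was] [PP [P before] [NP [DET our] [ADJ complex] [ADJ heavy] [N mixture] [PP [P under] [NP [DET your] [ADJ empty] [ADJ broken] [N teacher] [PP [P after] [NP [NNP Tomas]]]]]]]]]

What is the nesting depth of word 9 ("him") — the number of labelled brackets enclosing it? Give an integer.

7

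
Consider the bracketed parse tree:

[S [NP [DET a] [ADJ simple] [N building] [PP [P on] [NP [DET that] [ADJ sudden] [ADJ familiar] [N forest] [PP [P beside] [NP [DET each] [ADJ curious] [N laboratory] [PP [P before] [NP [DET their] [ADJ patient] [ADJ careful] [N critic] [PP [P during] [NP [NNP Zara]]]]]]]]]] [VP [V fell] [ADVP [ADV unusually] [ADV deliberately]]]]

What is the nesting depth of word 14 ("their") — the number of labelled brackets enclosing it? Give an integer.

Counting open brackets not yet closed at "their": [S [NP [PP [NP [PP [NP [PP [NP [DET = 9.

9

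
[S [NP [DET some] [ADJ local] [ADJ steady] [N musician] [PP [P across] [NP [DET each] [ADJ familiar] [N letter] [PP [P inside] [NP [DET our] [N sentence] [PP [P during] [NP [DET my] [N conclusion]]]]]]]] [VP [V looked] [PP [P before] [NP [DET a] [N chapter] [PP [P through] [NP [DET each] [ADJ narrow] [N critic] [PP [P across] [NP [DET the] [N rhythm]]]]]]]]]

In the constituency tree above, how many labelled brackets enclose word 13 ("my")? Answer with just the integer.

9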